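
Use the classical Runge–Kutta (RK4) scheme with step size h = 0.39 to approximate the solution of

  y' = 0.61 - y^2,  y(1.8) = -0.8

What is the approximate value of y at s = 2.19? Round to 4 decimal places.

RK4: k1 = f(s_n, y_n); k2 = f(s_n + h/2, y_n + (h/2)·k1); k3 = f(s_n + h/2, y_n + (h/2)·k2); k4 = f(s_n + h, y_n + h·k3); y_{n+1} = y_n + (h/6)·(k1 + 2k2 + 2k3 + k4).
s=1.800000, y=-0.800000:
  k1 = f(1.800000, -0.800000) = -0.030000
  k2 = f(1.995000, -0.805850) = -0.039394
  k3 = f(1.995000, -0.807682) = -0.042350
  k4 = f(2.190000, -0.816517) = -0.056699
  y ← -0.800000 + (0.39/6)·(k1 + 2k2 + 2k3 + k4) = -0.816262
y(2.19) ≈ -0.8163

-0.8163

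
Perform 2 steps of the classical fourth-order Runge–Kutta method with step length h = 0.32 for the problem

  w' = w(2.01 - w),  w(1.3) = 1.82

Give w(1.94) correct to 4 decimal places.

1.9535

RK4: k1 = f(t_n, w_n); k2 = f(t_n + h/2, w_n + (h/2)·k1); k3 = f(t_n + h/2, w_n + (h/2)·k2); k4 = f(t_n + h, w_n + h·k3); w_{n+1} = w_n + (h/6)·(k1 + 2k2 + 2k3 + k4).
t=1.300000, w=1.820000:
  k1 = f(1.300000, 1.820000) = 0.345800
  k2 = f(1.460000, 1.875328) = 0.252554
  k3 = f(1.460000, 1.860409) = 0.278301
  k4 = f(1.620000, 1.909056) = 0.192707
  w ← 1.820000 + (0.32/6)·(k1 + 2k2 + 2k3 + k4) = 1.905345
t=1.620000, w=1.905345:
  k1 = f(1.620000, 1.905345) = 0.199404
  k2 = f(1.780000, 1.937250) = 0.140936
  k3 = f(1.780000, 1.927895) = 0.158290
  k4 = f(1.940000, 1.955998) = 0.105628
  w ← 1.905345 + (0.32/6)·(k1 + 2k2 + 2k3 + k4) = 1.953531
w(1.94) ≈ 1.9535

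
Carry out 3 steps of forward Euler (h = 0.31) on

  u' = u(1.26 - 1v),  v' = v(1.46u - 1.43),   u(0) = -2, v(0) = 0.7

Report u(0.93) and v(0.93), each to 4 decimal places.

Euler on (u,v): u_{n+1} = u_n + h·u', v_{n+1} = v_n + h·v'.
0.000000: (-2.000000, 0.700000); f=(-1.120000, -3.045000) → (-2.347200, -0.243950)
0.310000: (-2.347200, -0.243950); f=(-3.530071, 1.184844) → (-3.441522, 0.123352)
0.620000: (-3.441522, 0.123352); f=(-3.911801, -0.796188) → (-4.654180, -0.123467)
(u(0.93), v(0.93)) ≈ (-4.6542, -0.1235)

-4.6542, -0.1235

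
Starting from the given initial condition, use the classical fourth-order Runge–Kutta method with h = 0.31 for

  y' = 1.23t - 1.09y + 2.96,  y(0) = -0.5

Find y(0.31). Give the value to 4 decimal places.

0.4749

RK4: k1 = f(t_n, y_n); k2 = f(t_n + h/2, y_n + (h/2)·k1); k3 = f(t_n + h/2, y_n + (h/2)·k2); k4 = f(t_n + h, y_n + h·k3); y_{n+1} = y_n + (h/6)·(k1 + 2k2 + 2k3 + k4).
t=0.000000, y=-0.500000:
  k1 = f(0.000000, -0.500000) = 3.505000
  k2 = f(0.155000, 0.043275) = 3.103480
  k3 = f(0.155000, -0.018961) = 3.171317
  k4 = f(0.310000, 0.483108) = 2.814712
  y ← -0.500000 + (0.31/6)·(k1 + 2k2 + 2k3 + k4) = 0.474914
y(0.31) ≈ 0.4749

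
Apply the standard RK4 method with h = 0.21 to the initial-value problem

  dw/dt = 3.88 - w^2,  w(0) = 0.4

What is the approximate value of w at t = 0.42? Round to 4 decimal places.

1.5259

RK4: k1 = f(t_n, w_n); k2 = f(t_n + h/2, w_n + (h/2)·k1); k3 = f(t_n + h/2, w_n + (h/2)·k2); k4 = f(t_n + h, w_n + h·k3); w_{n+1} = w_n + (h/6)·(k1 + 2k2 + 2k3 + k4).
t=0.000000, w=0.400000:
  k1 = f(0.000000, 0.400000) = 3.720000
  k2 = f(0.105000, 0.790600) = 3.254952
  k3 = f(0.105000, 0.741770) = 3.329777
  k4 = f(0.210000, 1.099253) = 2.671642
  w ← 0.400000 + (0.21/6)·(k1 + 2k2 + 2k3 + k4) = 1.084639
t=0.210000, w=1.084639:
  k1 = f(0.210000, 1.084639) = 2.703559
  k2 = f(0.315000, 1.368512) = 2.007174
  k3 = f(0.315000, 1.295392) = 2.201960
  k4 = f(0.420000, 1.547050) = 1.486636
  w ← 1.084639 + (0.21/6)·(k1 + 2k2 + 2k3 + k4) = 1.525935
w(0.42) ≈ 1.5259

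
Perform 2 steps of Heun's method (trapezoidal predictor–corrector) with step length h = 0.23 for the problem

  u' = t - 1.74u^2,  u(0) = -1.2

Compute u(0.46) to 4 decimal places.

-5.7697

Heun: k1 = f(t_n, u_n); k2 = f(t_n + h, u_n + h·k1); u_{n+1} = u_n + (h/2)·(k1 + k2).
t=0.000000, u=-1.200000:
  k1 = f(0.000000, -1.200000) = -2.505600
  k2 = f(0.230000, -1.776288) = -5.260046
  u ← -1.200000 + (0.23/2)·(-2.505600 + (-5.260046)) = -2.093049
t=0.230000, u=-2.093049:
  k1 = f(0.230000, -2.093049) = -7.392689
  k2 = f(0.460000, -3.793368) = -24.577971
  u ← -2.093049 + (0.23/2)·(-7.392689 + (-24.577971)) = -5.769675
u(0.46) ≈ -5.7697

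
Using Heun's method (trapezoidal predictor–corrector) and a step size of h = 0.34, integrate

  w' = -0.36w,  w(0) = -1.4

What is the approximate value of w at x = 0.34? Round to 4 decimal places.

Heun: k1 = f(x_n, w_n); k2 = f(x_n + h, w_n + h·k1); w_{n+1} = w_n + (h/2)·(k1 + k2).
x=0.000000, w=-1.400000:
  k1 = f(0.000000, -1.400000) = 0.504000
  k2 = f(0.340000, -1.228640) = 0.442310
  w ← -1.400000 + (0.34/2)·(0.504000 + 0.442310) = -1.239127
w(0.34) ≈ -1.2391

-1.2391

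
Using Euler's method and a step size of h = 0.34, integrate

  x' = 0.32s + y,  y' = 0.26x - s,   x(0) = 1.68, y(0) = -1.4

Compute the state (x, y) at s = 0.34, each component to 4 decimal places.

Euler on (x,y): x_{n+1} = x_n + h·x', y_{n+1} = y_n + h·y'.
0.000000: (1.680000, -1.400000); f=(-1.400000, 0.436800) → (1.204000, -1.251488)
(x(0.34), y(0.34)) ≈ (1.2040, -1.2515)

1.2040, -1.2515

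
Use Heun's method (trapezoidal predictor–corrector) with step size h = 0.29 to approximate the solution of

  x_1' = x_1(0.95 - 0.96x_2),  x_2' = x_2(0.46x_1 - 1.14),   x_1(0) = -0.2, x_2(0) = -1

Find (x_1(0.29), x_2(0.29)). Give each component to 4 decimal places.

Heun on (x_1,x_2): k1 = f(t_n, state_n); k2 = f(t_n + h, state_n + h·k1); state_{n+1} = state_n + (h/2)·(k1 + k2).
0.000000: (-0.200000, -1.000000)
  k1 = (-0.382000, 1.232000)
  predictor → (-0.310780, -0.642720)
  k2 = (-0.486996, 0.824583)
  → (-0.326004, -0.701795)
(x_1(0.29), x_2(0.29)) ≈ (-0.3260, -0.7018)

-0.3260, -0.7018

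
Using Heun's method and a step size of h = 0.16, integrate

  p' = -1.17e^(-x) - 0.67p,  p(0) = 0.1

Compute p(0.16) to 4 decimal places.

-0.0735

Heun: k1 = f(x_n, p_n); k2 = f(x_n + h, p_n + h·k1); p_{n+1} = p_n + (h/2)·(k1 + k2).
x=0.000000, p=0.100000:
  k1 = f(0.000000, 0.100000) = -1.237000
  k2 = f(0.160000, -0.097920) = -0.931402
  p ← 0.100000 + (0.16/2)·(-1.237000 + (-0.931402)) = -0.073472
p(0.16) ≈ -0.0735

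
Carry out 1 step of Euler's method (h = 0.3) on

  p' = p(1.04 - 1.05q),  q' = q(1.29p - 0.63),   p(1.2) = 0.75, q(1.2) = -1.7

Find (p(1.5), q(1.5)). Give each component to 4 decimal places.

Euler on (p,q): p_{n+1} = p_n + h·p', q_{n+1} = q_n + h·q'.
1.200000: (0.750000, -1.700000); f=(2.118750, -0.573750) → (1.385625, -1.872125)
(p(1.5), q(1.5)) ≈ (1.3856, -1.8721)

1.3856, -1.8721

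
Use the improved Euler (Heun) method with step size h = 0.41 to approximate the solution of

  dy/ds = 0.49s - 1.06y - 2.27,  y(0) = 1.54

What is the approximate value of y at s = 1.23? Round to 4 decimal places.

-0.8261

Heun: k1 = f(s_n, y_n); k2 = f(s_n + h, y_n + h·k1); y_{n+1} = y_n + (h/2)·(k1 + k2).
s=0.000000, y=1.540000:
  k1 = f(0.000000, 1.540000) = -3.902400
  k2 = f(0.410000, -0.059984) = -2.005517
  y ← 1.540000 + (0.41/2)·(-3.902400 + (-2.005517)) = 0.328877
s=0.410000, y=0.328877:
  k1 = f(0.410000, 0.328877) = -2.417710
  k2 = f(0.820000, -0.662384) = -1.166073
  y ← 0.328877 + (0.41/2)·(-2.417710 + (-1.166073)) = -0.405798
s=0.820000, y=-0.405798:
  k1 = f(0.820000, -0.405798) = -1.438054
  k2 = f(1.230000, -0.995400) = -0.612176
  y ← -0.405798 + (0.41/2)·(-1.438054 + (-0.612176)) = -0.826095
y(1.23) ≈ -0.8261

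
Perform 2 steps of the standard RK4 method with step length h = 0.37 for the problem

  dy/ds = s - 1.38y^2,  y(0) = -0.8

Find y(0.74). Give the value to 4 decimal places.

RK4: k1 = f(s_n, y_n); k2 = f(s_n + h/2, y_n + (h/2)·k1); k3 = f(s_n + h/2, y_n + (h/2)·k2); k4 = f(s_n + h, y_n + h·k3); y_{n+1} = y_n + (h/6)·(k1 + 2k2 + 2k3 + k4).
s=0.000000, y=-0.800000:
  k1 = f(0.000000, -0.800000) = -0.883200
  k2 = f(0.185000, -0.963392) = -1.095811
  k3 = f(0.185000, -1.002725) = -1.202532
  k4 = f(0.370000, -1.244937) = -1.768817
  y ← -0.800000 + (0.37/6)·(k1 + 2k2 + 2k3 + k4) = -1.247003
s=0.370000, y=-1.247003:
  k1 = f(0.370000, -1.247003) = -1.775924
  k2 = f(0.555000, -1.575549) = -2.870650
  k3 = f(0.555000, -1.778074) = -3.807933
  k4 = f(0.740000, -2.655939) = -8.994534
  y ← -1.247003 + (0.37/6)·(k1 + 2k2 + 2k3 + k4) = -2.734874
y(0.74) ≈ -2.7349

-2.7349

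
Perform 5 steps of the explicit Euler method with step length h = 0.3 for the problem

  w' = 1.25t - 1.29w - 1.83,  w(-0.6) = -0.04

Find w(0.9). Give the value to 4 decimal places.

Euler: w_{n+1} = w_n + h·f(t_n, w_n).
t=-0.600000, w=-0.040000: f=-2.528400 → w ← -0.040000 + 0.3·(-2.528400) = -0.798520
t=-0.300000, w=-0.798520: f=-1.174909 → w ← -0.798520 + 0.3·(-1.174909) = -1.150993
t=0.000000, w=-1.150993: f=-0.345219 → w ← -1.150993 + 0.3·(-0.345219) = -1.254559
t=0.300000, w=-1.254559: f=0.163381 → w ← -1.254559 + 0.3·0.163381 = -1.205544
t=0.600000, w=-1.205544: f=0.475152 → w ← -1.205544 + 0.3·0.475152 = -1.062999
w(0.9) ≈ -1.0630

-1.0630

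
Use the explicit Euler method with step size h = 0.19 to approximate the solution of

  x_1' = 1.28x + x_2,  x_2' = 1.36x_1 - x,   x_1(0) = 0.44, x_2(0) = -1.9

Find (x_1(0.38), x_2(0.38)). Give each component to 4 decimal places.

-0.2142, -1.8020

Euler on (x_1,x_2): x_1_{n+1} = x_1_n + h·x_1', x_2_{n+1} = x_2_n + h·x_2'.
0.000000: (0.440000, -1.900000); f=(-1.900000, 0.598400) → (0.079000, -1.786304)
0.190000: (0.079000, -1.786304); f=(-1.543104, -0.082560) → (-0.214190, -1.801990)
(x_1(0.38), x_2(0.38)) ≈ (-0.2142, -1.8020)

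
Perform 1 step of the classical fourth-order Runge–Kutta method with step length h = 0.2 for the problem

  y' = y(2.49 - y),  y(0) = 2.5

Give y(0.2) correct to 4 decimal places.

RK4: k1 = f(x_n, y_n); k2 = f(x_n + h/2, y_n + (h/2)·k1); k3 = f(x_n + h/2, y_n + (h/2)·k2); k4 = f(x_n + h, y_n + h·k3); y_{n+1} = y_n + (h/6)·(k1 + 2k2 + 2k3 + k4).
x=0.000000, y=2.500000:
  k1 = f(0.000000, 2.500000) = -0.025000
  k2 = f(0.100000, 2.497500) = -0.018731
  k3 = f(0.100000, 2.498127) = -0.020302
  k4 = f(0.200000, 2.495940) = -0.014825
  y ← 2.500000 + (0.2/6)·(k1 + 2k2 + 2k3 + k4) = 2.496070
y(0.2) ≈ 2.4961

2.4961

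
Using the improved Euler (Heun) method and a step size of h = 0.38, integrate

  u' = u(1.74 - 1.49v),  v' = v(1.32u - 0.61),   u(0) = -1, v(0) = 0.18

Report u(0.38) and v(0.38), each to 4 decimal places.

-1.7740, 0.0897

Heun on (u,v): k1 = f(s_n, state_n); k2 = f(s_n + h, state_n + h·k1); state_{n+1} = state_n + (h/2)·(k1 + k2).
0.000000: (-1.000000, 0.180000)
  k1 = (-1.471800, -0.347400)
  predictor → (-1.559284, 0.047988)
  k2 = (-2.601662, -0.128044)
  → (-1.773958, 0.089666)
(u(0.38), v(0.38)) ≈ (-1.7740, 0.0897)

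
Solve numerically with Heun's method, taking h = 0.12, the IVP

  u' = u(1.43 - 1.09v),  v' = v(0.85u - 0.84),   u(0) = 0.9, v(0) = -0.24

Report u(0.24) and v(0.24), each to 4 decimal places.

1.3475, -0.2456

Heun on (u,v): k1 = f(t_n, state_n); k2 = f(t_n + h, state_n + h·k1); state_{n+1} = state_n + (h/2)·(k1 + k2).
0.000000: (0.900000, -0.240000)
  k1 = (1.522440, 0.018000)
  predictor → (1.082693, -0.237840)
  k2 = (1.828934, -0.019096)
  → (1.101082, -0.240066)
0.120000: (1.101082, -0.240066)
  k1 = (1.862670, -0.023027)
  predictor → (1.324603, -0.242829)
  k2 = (2.244783, -0.069428)
  → (1.347530, -0.245613)
(u(0.24), v(0.24)) ≈ (1.3475, -0.2456)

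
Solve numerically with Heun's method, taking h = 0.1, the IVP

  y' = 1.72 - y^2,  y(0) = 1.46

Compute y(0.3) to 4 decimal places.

1.3779

Heun: k1 = f(t_n, y_n); k2 = f(t_n + h, y_n + h·k1); y_{n+1} = y_n + (h/2)·(k1 + k2).
t=0.000000, y=1.460000:
  k1 = f(0.000000, 1.460000) = -0.411600
  k2 = f(0.100000, 1.418840) = -0.293107
  y ← 1.460000 + (0.1/2)·(-0.411600 + (-0.293107)) = 1.424765
t=0.100000, y=1.424765:
  k1 = f(0.100000, 1.424765) = -0.309954
  k2 = f(0.200000, 1.393769) = -0.222593
  y ← 1.424765 + (0.1/2)·(-0.309954 + (-0.222593)) = 1.398137
t=0.200000, y=1.398137:
  k1 = f(0.200000, 1.398137) = -0.234788
  k2 = f(0.300000, 1.374659) = -0.169686
  y ← 1.398137 + (0.1/2)·(-0.234788 + (-0.169686)) = 1.377914
y(0.3) ≈ 1.3779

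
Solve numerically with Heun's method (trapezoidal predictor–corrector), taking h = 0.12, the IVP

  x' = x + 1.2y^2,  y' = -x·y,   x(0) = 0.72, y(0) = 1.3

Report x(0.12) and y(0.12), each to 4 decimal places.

Heun on (x,y): k1 = f(t_n, state_n); k2 = f(t_n + h, state_n + h·k1); state_{n+1} = state_n + (h/2)·(k1 + k2).
0.000000: (0.720000, 1.300000)
  k1 = (2.748000, -0.936000)
  predictor → (1.049760, 1.187680)
  k2 = (2.742461, -1.246779)
  → (1.049428, 1.169033)
(x(0.12), y(0.12)) ≈ (1.0494, 1.1690)

1.0494, 1.1690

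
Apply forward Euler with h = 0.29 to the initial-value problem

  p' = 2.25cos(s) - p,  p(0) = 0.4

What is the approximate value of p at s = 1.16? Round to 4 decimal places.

1.4586

Euler: p_{n+1} = p_n + h·f(s_n, p_n).
s=0.000000, p=0.400000: f=1.850000 → p ← 0.400000 + 0.29·1.850000 = 0.936500
s=0.290000, p=0.936500: f=1.219549 → p ← 0.936500 + 0.29·1.219549 = 1.290169
s=0.580000, p=1.290169: f=0.591872 → p ← 1.290169 + 0.29·0.591872 = 1.461812
s=0.870000, p=1.461812: f=-0.010952 → p ← 1.461812 + 0.29·(-0.010952) = 1.458636
p(1.16) ≈ 1.4586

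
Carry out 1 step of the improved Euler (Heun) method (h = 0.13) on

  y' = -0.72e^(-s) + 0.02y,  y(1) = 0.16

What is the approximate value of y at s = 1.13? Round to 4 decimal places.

Heun: k1 = f(s_n, y_n); k2 = f(s_n + h, y_n + h·k1); y_{n+1} = y_n + (h/2)·(k1 + k2).
s=1.000000, y=0.160000:
  k1 = f(1.000000, 0.160000) = -0.261673
  k2 = f(1.130000, 0.125982) = -0.230064
  y ← 0.160000 + (0.13/2)·(-0.261673 + (-0.230064)) = 0.128037
y(1.13) ≈ 0.1280

0.1280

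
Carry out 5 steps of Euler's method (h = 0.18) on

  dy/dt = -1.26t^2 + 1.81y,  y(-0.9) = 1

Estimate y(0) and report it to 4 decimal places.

Euler: y_{n+1} = y_n + h·f(t_n, y_n).
t=-0.900000, y=1.000000: f=0.789400 → y ← 1.000000 + 0.18·0.789400 = 1.142092
t=-0.720000, y=1.142092: f=1.414003 → y ← 1.142092 + 0.18·1.414003 = 1.396612
t=-0.540000, y=1.396612: f=2.160453 → y ← 1.396612 + 0.18·2.160453 = 1.785494
t=-0.360000, y=1.785494: f=3.068448 → y ← 1.785494 + 0.18·3.068448 = 2.337815
t=-0.180000, y=2.337815: f=4.190620 → y ← 2.337815 + 0.18·4.190620 = 3.092126
y(0) ≈ 3.0921

3.0921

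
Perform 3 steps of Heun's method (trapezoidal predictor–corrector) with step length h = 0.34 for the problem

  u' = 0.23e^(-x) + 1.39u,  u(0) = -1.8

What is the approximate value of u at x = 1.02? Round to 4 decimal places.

Heun: k1 = f(x_n, u_n); k2 = f(x_n + h, u_n + h·k1); u_{n+1} = u_n + (h/2)·(k1 + k2).
x=0.000000, u=-1.800000:
  k1 = f(0.000000, -1.800000) = -2.272000
  k2 = f(0.340000, -2.572480) = -3.412040
  u ← -1.800000 + (0.34/2)·(-2.272000 + (-3.412040)) = -2.766287
x=0.340000, u=-2.766287:
  k1 = f(0.340000, -2.766287) = -3.681431
  k2 = f(0.680000, -4.017974) = -5.468461
  u ← -2.766287 + (0.34/2)·(-3.681431 + (-5.468461)) = -4.321769
x=0.680000, u=-4.321769:
  k1 = f(0.680000, -4.321769) = -5.890736
  k2 = f(1.020000, -6.324619) = -8.708284
  u ← -4.321769 + (0.34/2)·(-5.890736 + (-8.708284)) = -6.803602
u(1.02) ≈ -6.8036

-6.8036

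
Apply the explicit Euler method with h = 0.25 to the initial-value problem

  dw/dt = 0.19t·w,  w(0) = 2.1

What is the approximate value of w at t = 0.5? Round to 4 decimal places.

Euler: w_{n+1} = w_n + h·f(t_n, w_n).
t=0.000000, w=2.100000: f=0.000000 → w ← 2.100000 + 0.25·0.000000 = 2.100000
t=0.250000, w=2.100000: f=0.099750 → w ← 2.100000 + 0.25·0.099750 = 2.124938
w(0.5) ≈ 2.1249

2.1249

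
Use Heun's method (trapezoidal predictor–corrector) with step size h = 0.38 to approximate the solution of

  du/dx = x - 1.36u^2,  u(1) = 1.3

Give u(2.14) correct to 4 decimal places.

1.2161

Heun: k1 = f(x_n, u_n); k2 = f(x_n + h, u_n + h·k1); u_{n+1} = u_n + (h/2)·(k1 + k2).
x=1.000000, u=1.300000:
  k1 = f(1.000000, 1.300000) = -1.298400
  k2 = f(1.380000, 0.806608) = 0.495162
  u ← 1.300000 + (0.38/2)·(-1.298400 + 0.495162) = 1.147385
x=1.380000, u=1.147385:
  k1 = f(1.380000, 1.147385) = -0.410429
  k2 = f(1.760000, 0.991422) = 0.423233
  u ← 1.147385 + (0.38/2)·(-0.410429 + 0.423233) = 1.149817
x=1.760000, u=1.149817:
  k1 = f(1.760000, 1.149817) = -0.038029
  k2 = f(2.140000, 1.135366) = 0.386883
  u ← 1.149817 + (0.38/2)·(-0.038029 + 0.386883) = 1.216100
u(2.14) ≈ 1.2161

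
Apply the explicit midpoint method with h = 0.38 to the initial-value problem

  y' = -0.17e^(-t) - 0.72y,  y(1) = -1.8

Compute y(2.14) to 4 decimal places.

-0.8280

Midpoint: k1 = f(t_n, y_n); k2 = f(t_n + h/2, y_n + (h/2)·k1); y_{n+1} = y_n + h·k2.
t=1.000000, y=-1.800000:
  k1 = f(1.000000, -1.800000) = 1.233460
  k2 = f(1.190000, -1.565643) = 1.075545
  y ← -1.800000 + 0.38·1.075545 = -1.391293
t=1.380000, y=-1.391293:
  k1 = f(1.380000, -1.391293) = 0.958963
  k2 = f(1.570000, -1.209090) = 0.835177
  y ← -1.391293 + 0.38·0.835177 = -1.073926
t=1.760000, y=-1.073926:
  k1 = f(1.760000, -1.073926) = 0.743979
  k2 = f(1.950000, -0.932570) = 0.647264
  y ← -1.073926 + 0.38·0.647264 = -0.827965
y(2.14) ≈ -0.8280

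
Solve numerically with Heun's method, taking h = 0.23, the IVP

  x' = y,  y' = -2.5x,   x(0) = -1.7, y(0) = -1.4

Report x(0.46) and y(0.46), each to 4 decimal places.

-1.8592, 0.7899

Heun on (x,y): k1 = f(t_n, state_n); k2 = f(t_n + h, state_n + h·k1); state_{n+1} = state_n + (h/2)·(k1 + k2).
0.000000: (-1.700000, -1.400000)
  k1 = (-1.400000, 4.250000)
  predictor → (-2.022000, -0.422500)
  k2 = (-0.422500, 5.055000)
  → (-1.909587, -0.329925)
0.230000: (-1.909587, -0.329925)
  k1 = (-0.329925, 4.773969)
  predictor → (-1.985470, 0.768088)
  k2 = (0.768088, 4.963676)
  → (-1.859199, 0.789904)
(x(0.46), y(0.46)) ≈ (-1.8592, 0.7899)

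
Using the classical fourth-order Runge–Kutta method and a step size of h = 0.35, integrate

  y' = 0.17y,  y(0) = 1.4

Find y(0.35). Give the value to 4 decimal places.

RK4: k1 = f(t_n, y_n); k2 = f(t_n + h/2, y_n + (h/2)·k1); k3 = f(t_n + h/2, y_n + (h/2)·k2); k4 = f(t_n + h, y_n + h·k3); y_{n+1} = y_n + (h/6)·(k1 + 2k2 + 2k3 + k4).
t=0.000000, y=1.400000:
  k1 = f(0.000000, 1.400000) = 0.238000
  k2 = f(0.175000, 1.441650) = 0.245081
  k3 = f(0.175000, 1.442889) = 0.245291
  k4 = f(0.350000, 1.485852) = 0.252595
  y ← 1.400000 + (0.35/6)·(k1 + 2k2 + 2k3 + k4) = 1.485828
y(0.35) ≈ 1.4858

1.4858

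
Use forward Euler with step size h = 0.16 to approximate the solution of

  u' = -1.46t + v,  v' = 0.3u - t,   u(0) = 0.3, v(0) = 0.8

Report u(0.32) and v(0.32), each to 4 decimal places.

Euler on (u,v): u_{n+1} = u_n + h·u', v_{n+1} = v_n + h·v'.
0.000000: (0.300000, 0.800000); f=(0.800000, 0.090000) → (0.428000, 0.814400)
0.160000: (0.428000, 0.814400); f=(0.580800, -0.031600) → (0.520928, 0.809344)
(u(0.32), v(0.32)) ≈ (0.5209, 0.8093)

0.5209, 0.8093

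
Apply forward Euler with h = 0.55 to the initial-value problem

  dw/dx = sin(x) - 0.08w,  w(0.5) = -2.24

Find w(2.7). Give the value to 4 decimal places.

Euler: w_{n+1} = w_n + h·f(x_n, w_n).
x=0.500000, w=-2.240000: f=0.658626 → w ← -2.240000 + 0.55·0.658626 = -1.877756
x=1.050000, w=-1.877756: f=1.017644 → w ← -1.877756 + 0.55·1.017644 = -1.318052
x=1.600000, w=-1.318052: f=1.105018 → w ← -1.318052 + 0.55·1.105018 = -0.710292
x=2.150000, w=-0.710292: f=0.893722 → w ← -0.710292 + 0.55·0.893722 = -0.218745
w(2.7) ≈ -0.2187

-0.2187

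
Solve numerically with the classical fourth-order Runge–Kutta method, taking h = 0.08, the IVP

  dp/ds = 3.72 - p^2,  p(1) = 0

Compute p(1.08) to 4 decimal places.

0.2953

RK4: k1 = f(s_n, p_n); k2 = f(s_n + h/2, p_n + (h/2)·k1); k3 = f(s_n + h/2, p_n + (h/2)·k2); k4 = f(s_n + h, p_n + h·k3); p_{n+1} = p_n + (h/6)·(k1 + 2k2 + 2k3 + k4).
s=1.000000, p=0.000000:
  k1 = f(1.000000, 0.000000) = 3.720000
  k2 = f(1.040000, 0.148800) = 3.697859
  k3 = f(1.040000, 0.147914) = 3.698121
  k4 = f(1.080000, 0.295850) = 3.632473
  p ← 0.000000 + (0.08/6)·(k1 + 2k2 + 2k3 + k4) = 0.295259
p(1.08) ≈ 0.2953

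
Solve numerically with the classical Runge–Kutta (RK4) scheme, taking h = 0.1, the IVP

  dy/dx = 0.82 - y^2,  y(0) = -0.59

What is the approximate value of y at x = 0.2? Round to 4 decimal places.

-0.4843

RK4: k1 = f(x_n, y_n); k2 = f(x_n + h/2, y_n + (h/2)·k1); k3 = f(x_n + h/2, y_n + (h/2)·k2); k4 = f(x_n + h, y_n + h·k3); y_{n+1} = y_n + (h/6)·(k1 + 2k2 + 2k3 + k4).
x=0.000000, y=-0.590000:
  k1 = f(0.000000, -0.590000) = 0.471900
  k2 = f(0.050000, -0.566405) = 0.499185
  k3 = f(0.050000, -0.565041) = 0.500729
  k4 = f(0.100000, -0.539927) = 0.528479
  y ← -0.590000 + (0.1/6)·(k1 + 2k2 + 2k3 + k4) = -0.539997
x=0.100000, y=-0.539997:
  k1 = f(0.100000, -0.539997) = 0.528404
  k2 = f(0.150000, -0.513576) = 0.556239
  k3 = f(0.150000, -0.512185) = 0.557667
  k4 = f(0.200000, -0.484230) = 0.585521
  y ← -0.539997 + (0.1/6)·(k1 + 2k2 + 2k3 + k4) = -0.484301
y(0.2) ≈ -0.4843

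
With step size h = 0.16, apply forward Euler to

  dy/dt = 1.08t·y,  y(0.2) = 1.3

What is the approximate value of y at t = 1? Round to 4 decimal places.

1.9925

Euler: y_{n+1} = y_n + h·f(t_n, y_n).
t=0.200000, y=1.300000: f=0.280800 → y ← 1.300000 + 0.16·0.280800 = 1.344928
t=0.360000, y=1.344928: f=0.522908 → y ← 1.344928 + 0.16·0.522908 = 1.428593
t=0.520000, y=1.428593: f=0.802298 → y ← 1.428593 + 0.16·0.802298 = 1.556961
t=0.680000, y=1.556961: f=1.143432 → y ← 1.556961 + 0.16·1.143432 = 1.739910
t=0.840000, y=1.739910: f=1.578446 → y ← 1.739910 + 0.16·1.578446 = 1.992462
y(1) ≈ 1.9925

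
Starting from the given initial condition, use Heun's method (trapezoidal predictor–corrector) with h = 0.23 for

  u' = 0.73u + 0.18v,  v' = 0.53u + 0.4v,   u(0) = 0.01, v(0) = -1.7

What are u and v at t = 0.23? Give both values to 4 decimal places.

-0.0677, -1.8665

Heun on (u,v): k1 = f(t_n, state_n); k2 = f(t_n + h, state_n + h·k1); state_{n+1} = state_n + (h/2)·(k1 + k2).
0.000000: (0.010000, -1.700000)
  k1 = (-0.298700, -0.674700)
  predictor → (-0.058701, -1.855181)
  k2 = (-0.376784, -0.773184)
  → (-0.067681, -1.866507)
(u(0.23), v(0.23)) ≈ (-0.0677, -1.8665)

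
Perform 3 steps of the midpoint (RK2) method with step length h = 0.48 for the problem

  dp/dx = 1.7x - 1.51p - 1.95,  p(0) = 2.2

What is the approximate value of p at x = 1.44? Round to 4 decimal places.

Midpoint: k1 = f(x_n, p_n); k2 = f(x_n + h/2, p_n + (h/2)·k1); p_{n+1} = p_n + h·k2.
x=0.000000, p=2.200000:
  k1 = f(0.000000, 2.200000) = -5.272000
  k2 = f(0.240000, 0.934720) = -2.953427
  p ← 2.200000 + 0.48·(-2.953427) = 0.782355
x=0.480000, p=0.782355:
  k1 = f(0.480000, 0.782355) = -2.315356
  k2 = f(0.720000, 0.226670) = -1.068271
  p ← 0.782355 + 0.48·(-1.068271) = 0.269585
x=0.960000, p=0.269585:
  k1 = f(0.960000, 0.269585) = -0.725073
  k2 = f(1.200000, 0.095567) = -0.054307
  p ← 0.269585 + 0.48·(-0.054307) = 0.243518
p(1.44) ≈ 0.2435

0.2435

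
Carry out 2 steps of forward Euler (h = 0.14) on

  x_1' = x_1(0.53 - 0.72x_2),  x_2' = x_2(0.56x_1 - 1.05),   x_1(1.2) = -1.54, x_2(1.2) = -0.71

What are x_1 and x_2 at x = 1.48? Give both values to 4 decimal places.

Euler on (x_1,x_2): x_1_{n+1} = x_1_n + h·x_1', x_2_{n+1} = x_2_n + h·x_2'.
1.200000: (-1.540000, -0.710000); f=(-1.603448, 1.357804) → (-1.764483, -0.519907)
1.340000: (-1.764483, -0.519907); f=(-1.595681, 1.059629) → (-1.987878, -0.371559)
(x_1(1.48), x_2(1.48)) ≈ (-1.9879, -0.3716)

-1.9879, -0.3716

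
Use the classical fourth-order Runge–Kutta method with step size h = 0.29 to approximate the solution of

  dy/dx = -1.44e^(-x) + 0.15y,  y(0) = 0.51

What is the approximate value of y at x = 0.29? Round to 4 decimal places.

0.1618

RK4: k1 = f(x_n, y_n); k2 = f(x_n + h/2, y_n + (h/2)·k1); k3 = f(x_n + h/2, y_n + (h/2)·k2); k4 = f(x_n + h, y_n + h·k3); y_{n+1} = y_n + (h/6)·(k1 + 2k2 + 2k3 + k4).
x=0.000000, y=0.510000:
  k1 = f(0.000000, 0.510000) = -1.363500
  k2 = f(0.145000, 0.312293) = -1.198788
  k3 = f(0.145000, 0.336176) = -1.195206
  k4 = f(0.290000, 0.163390) = -1.052991
  y ← 0.510000 + (0.29/6)·(k1 + 2k2 + 2k3 + k4) = 0.161784
y(0.29) ≈ 0.1618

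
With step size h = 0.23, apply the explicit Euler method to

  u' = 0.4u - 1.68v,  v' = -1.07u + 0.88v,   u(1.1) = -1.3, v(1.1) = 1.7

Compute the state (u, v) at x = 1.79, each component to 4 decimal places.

-4.7694, 4.8151

Euler on (u,v): u_{n+1} = u_n + h·u', v_{n+1} = v_n + h·v'.
1.100000: (-1.300000, 1.700000); f=(-3.376000, 2.887000) → (-2.076480, 2.364010)
1.330000: (-2.076480, 2.364010); f=(-4.802129, 4.302162) → (-3.180970, 3.353507)
1.560000: (-3.180970, 3.353507); f=(-6.906280, 6.354724) → (-4.769414, 4.815094)
(u(1.79), v(1.79)) ≈ (-4.7694, 4.8151)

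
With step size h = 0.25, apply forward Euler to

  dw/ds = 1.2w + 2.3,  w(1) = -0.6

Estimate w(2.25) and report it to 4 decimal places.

2.9720

Euler: w_{n+1} = w_n + h·f(s_n, w_n).
s=1.000000, w=-0.600000: f=1.580000 → w ← -0.600000 + 0.25·1.580000 = -0.205000
s=1.250000, w=-0.205000: f=2.054000 → w ← -0.205000 + 0.25·2.054000 = 0.308500
s=1.500000, w=0.308500: f=2.670200 → w ← 0.308500 + 0.25·2.670200 = 0.976050
s=1.750000, w=0.976050: f=3.471260 → w ← 0.976050 + 0.25·3.471260 = 1.843865
s=2.000000, w=1.843865: f=4.512638 → w ← 1.843865 + 0.25·4.512638 = 2.972024
w(2.25) ≈ 2.9720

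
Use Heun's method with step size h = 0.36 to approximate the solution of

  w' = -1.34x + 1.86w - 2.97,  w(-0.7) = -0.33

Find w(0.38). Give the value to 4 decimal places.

-10.0341

Heun: k1 = f(x_n, w_n); k2 = f(x_n + h, w_n + h·k1); w_{n+1} = w_n + (h/2)·(k1 + k2).
x=-0.700000, w=-0.330000:
  k1 = f(-0.700000, -0.330000) = -2.645800
  k2 = f(-0.340000, -1.282488) = -4.899828
  w ← -0.330000 + (0.36/2)·(-2.645800 + (-4.899828)) = -1.688213
x=-0.340000, w=-1.688213:
  k1 = f(-0.340000, -1.688213) = -5.654476
  k2 = f(0.020000, -3.723824) = -9.923113
  w ← -1.688213 + (0.36/2)·(-5.654476 + (-9.923113)) = -4.492179
x=0.020000, w=-4.492179:
  k1 = f(0.020000, -4.492179) = -11.352253
  k2 = f(0.380000, -8.578990) = -19.436122
  w ← -4.492179 + (0.36/2)·(-11.352253 + (-19.436122)) = -10.034087
w(0.38) ≈ -10.0341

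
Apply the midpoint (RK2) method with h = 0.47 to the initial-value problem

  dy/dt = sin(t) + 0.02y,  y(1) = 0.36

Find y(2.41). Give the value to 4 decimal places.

1.6856

Midpoint: k1 = f(t_n, y_n); k2 = f(t_n + h/2, y_n + (h/2)·k1); y_{n+1} = y_n + h·k2.
t=1.000000, y=0.360000:
  k1 = f(1.000000, 0.360000) = 0.848671
  k2 = f(1.235000, 0.559438) = 0.955337
  y ← 0.360000 + 0.47·0.955337 = 0.809008
t=1.470000, y=0.809008:
  k1 = f(1.470000, 0.809008) = 1.011105
  k2 = f(1.705000, 1.046618) = 1.011941
  y ← 0.809008 + 0.47·1.011941 = 1.284620
t=1.940000, y=1.284620:
  k1 = f(1.940000, 1.284620) = 0.958307
  k2 = f(2.175000, 1.509823) = 0.853151
  y ← 1.284620 + 0.47·0.853151 = 1.685601
y(2.41) ≈ 1.6856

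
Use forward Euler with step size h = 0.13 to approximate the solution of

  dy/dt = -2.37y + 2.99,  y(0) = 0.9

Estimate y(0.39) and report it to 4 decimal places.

Euler: y_{n+1} = y_n + h·f(t_n, y_n).
t=0.000000, y=0.900000: f=0.857000 → y ← 0.900000 + 0.13·0.857000 = 1.011410
t=0.130000, y=1.011410: f=0.592958 → y ← 1.011410 + 0.13·0.592958 = 1.088495
t=0.260000, y=1.088495: f=0.410268 → y ← 1.088495 + 0.13·0.410268 = 1.141829
y(0.39) ≈ 1.1418

1.1418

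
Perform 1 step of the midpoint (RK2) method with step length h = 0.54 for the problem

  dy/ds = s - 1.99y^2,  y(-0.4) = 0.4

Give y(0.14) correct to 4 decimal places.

Midpoint: k1 = f(s_n, y_n); k2 = f(s_n + h/2, y_n + (h/2)·k1); y_{n+1} = y_n + h·k2.
s=-0.400000, y=0.400000:
  k1 = f(-0.400000, 0.400000) = -0.718400
  k2 = f(-0.130000, 0.206032) = -0.214474
  y ← 0.400000 + 0.54·(-0.214474) = 0.284184
y(0.14) ≈ 0.2842

0.2842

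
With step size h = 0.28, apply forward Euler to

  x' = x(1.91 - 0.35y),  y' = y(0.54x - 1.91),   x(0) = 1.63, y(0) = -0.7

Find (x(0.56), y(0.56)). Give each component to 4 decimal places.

4.1389, -0.4286

Euler on (x,y): x_{n+1} = x_n + h·x', y_{n+1} = y_n + h·y'.
0.000000: (1.630000, -0.700000); f=(3.512650, 0.720860) → (2.613542, -0.498159)
0.280000: (2.613542, -0.498159); f=(5.447551, 0.248426) → (4.138856, -0.428600)
(x(0.56), y(0.56)) ≈ (4.1389, -0.4286)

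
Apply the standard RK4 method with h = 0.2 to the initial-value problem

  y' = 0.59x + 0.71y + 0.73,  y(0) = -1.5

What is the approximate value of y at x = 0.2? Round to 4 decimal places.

-1.5596

RK4: k1 = f(x_n, y_n); k2 = f(x_n + h/2, y_n + (h/2)·k1); k3 = f(x_n + h/2, y_n + (h/2)·k2); k4 = f(x_n + h, y_n + h·k3); y_{n+1} = y_n + (h/6)·(k1 + 2k2 + 2k3 + k4).
x=0.000000, y=-1.500000:
  k1 = f(0.000000, -1.500000) = -0.335000
  k2 = f(0.100000, -1.533500) = -0.299785
  k3 = f(0.100000, -1.529978) = -0.297285
  k4 = f(0.200000, -1.559457) = -0.259214
  y ← -1.500000 + (0.2/6)·(k1 + 2k2 + 2k3 + k4) = -1.559612
y(0.2) ≈ -1.5596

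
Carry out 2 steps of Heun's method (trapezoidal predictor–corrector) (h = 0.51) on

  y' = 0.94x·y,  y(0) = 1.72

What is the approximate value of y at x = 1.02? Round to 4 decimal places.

2.7536

Heun: k1 = f(x_n, y_n); k2 = f(x_n + h, y_n + h·k1); y_{n+1} = y_n + (h/2)·(k1 + k2).
x=0.000000, y=1.720000:
  k1 = f(0.000000, 1.720000) = 0.000000
  k2 = f(0.510000, 1.720000) = 0.824568
  y ← 1.720000 + (0.51/2)·(0.000000 + 0.824568) = 1.930265
x=0.510000, y=1.930265:
  k1 = f(0.510000, 1.930265) = 0.925369
  k2 = f(1.020000, 2.402203) = 2.303232
  y ← 1.930265 + (0.51/2)·(0.925369 + 2.303232) = 2.753558
y(1.02) ≈ 2.7536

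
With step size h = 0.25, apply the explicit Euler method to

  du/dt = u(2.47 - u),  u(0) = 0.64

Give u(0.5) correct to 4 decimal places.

1.2913

Euler: u_{n+1} = u_n + h·f(t_n, u_n).
t=0.000000, u=0.640000: f=1.171200 → u ← 0.640000 + 0.25·1.171200 = 0.932800
t=0.250000, u=0.932800: f=1.433900 → u ← 0.932800 + 0.25·1.433900 = 1.291275
u(0.5) ≈ 1.2913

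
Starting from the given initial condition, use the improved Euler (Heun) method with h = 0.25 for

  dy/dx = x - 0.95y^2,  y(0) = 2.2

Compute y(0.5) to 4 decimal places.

1.2156

Heun: k1 = f(x_n, y_n); k2 = f(x_n + h, y_n + h·k1); y_{n+1} = y_n + (h/2)·(k1 + k2).
x=0.000000, y=2.200000:
  k1 = f(0.000000, 2.200000) = -4.598000
  k2 = f(0.250000, 1.050500) = -0.798373
  y ← 2.200000 + (0.25/2)·(-4.598000 + (-0.798373)) = 1.525453
x=0.250000, y=1.525453:
  k1 = f(0.250000, 1.525453) = -1.960658
  k2 = f(0.500000, 1.035289) = -0.518232
  y ← 1.525453 + (0.25/2)·(-1.960658 + (-0.518232)) = 1.215592
y(0.5) ≈ 1.2156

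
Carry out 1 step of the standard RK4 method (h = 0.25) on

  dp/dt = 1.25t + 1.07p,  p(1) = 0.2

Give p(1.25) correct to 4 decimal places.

RK4: k1 = f(t_n, p_n); k2 = f(t_n + h/2, p_n + (h/2)·k1); k3 = f(t_n + h/2, p_n + (h/2)·k2); k4 = f(t_n + h, p_n + h·k3); p_{n+1} = p_n + (h/6)·(k1 + 2k2 + 2k3 + k4).
t=1.000000, p=0.200000:
  k1 = f(1.000000, 0.200000) = 1.464000
  k2 = f(1.125000, 0.383000) = 1.816060
  k3 = f(1.125000, 0.427007) = 1.863148
  k4 = f(1.250000, 0.665787) = 2.274892
  p ← 0.200000 + (0.25/6)·(k1 + 2k2 + 2k3 + k4) = 0.662388
p(1.25) ≈ 0.6624

0.6624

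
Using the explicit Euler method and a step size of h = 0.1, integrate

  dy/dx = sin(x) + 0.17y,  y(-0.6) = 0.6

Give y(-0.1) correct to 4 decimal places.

0.4517

Euler: y_{n+1} = y_n + h·f(x_n, y_n).
x=-0.600000, y=0.600000: f=-0.462642 → y ← 0.600000 + 0.1·(-0.462642) = 0.553736
x=-0.500000, y=0.553736: f=-0.385290 → y ← 0.553736 + 0.1·(-0.385290) = 0.515207
x=-0.400000, y=0.515207: f=-0.301833 → y ← 0.515207 + 0.1·(-0.301833) = 0.485023
x=-0.300000, y=0.485023: f=-0.213066 → y ← 0.485023 + 0.1·(-0.213066) = 0.463717
x=-0.200000, y=0.463717: f=-0.119837 → y ← 0.463717 + 0.1·(-0.119837) = 0.451733
y(-0.1) ≈ 0.4517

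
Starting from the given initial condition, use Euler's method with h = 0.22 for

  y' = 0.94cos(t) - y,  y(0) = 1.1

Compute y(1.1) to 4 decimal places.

Euler: y_{n+1} = y_n + h·f(t_n, y_n).
t=0.000000, y=1.100000: f=-0.160000 → y ← 1.100000 + 0.22·(-0.160000) = 1.064800
t=0.220000, y=1.064800: f=-0.147456 → y ← 1.064800 + 0.22·(-0.147456) = 1.032360
t=0.440000, y=1.032360: f=-0.181893 → y ← 1.032360 + 0.22·(-0.181893) = 0.992343
t=0.660000, y=0.992343: f=-0.249750 → y ← 0.992343 + 0.22·(-0.249750) = 0.937398
t=0.880000, y=0.937398: f=-0.338476 → y ← 0.937398 + 0.22·(-0.338476) = 0.862933
y(1.1) ≈ 0.8629

0.8629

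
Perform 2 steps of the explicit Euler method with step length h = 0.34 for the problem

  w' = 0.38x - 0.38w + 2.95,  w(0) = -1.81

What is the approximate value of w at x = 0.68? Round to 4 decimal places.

0.5478

Euler: w_{n+1} = w_n + h·f(x_n, w_n).
x=0.000000, w=-1.810000: f=3.637800 → w ← -1.810000 + 0.34·3.637800 = -0.573148
x=0.340000, w=-0.573148: f=3.296996 → w ← -0.573148 + 0.34·3.296996 = 0.547831
w(0.68) ≈ 0.5478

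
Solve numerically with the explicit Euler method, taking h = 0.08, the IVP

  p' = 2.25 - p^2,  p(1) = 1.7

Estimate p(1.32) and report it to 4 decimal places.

Euler: p_{n+1} = p_n + h·f(t_n, p_n).
t=1.000000, p=1.700000: f=-0.640000 → p ← 1.700000 + 0.08·(-0.640000) = 1.648800
t=1.080000, p=1.648800: f=-0.468541 → p ← 1.648800 + 0.08·(-0.468541) = 1.611317
t=1.160000, p=1.611317: f=-0.346341 → p ← 1.611317 + 0.08·(-0.346341) = 1.583609
t=1.240000, p=1.583609: f=-0.257819 → p ← 1.583609 + 0.08·(-0.257819) = 1.562984
p(1.32) ≈ 1.5630

1.5630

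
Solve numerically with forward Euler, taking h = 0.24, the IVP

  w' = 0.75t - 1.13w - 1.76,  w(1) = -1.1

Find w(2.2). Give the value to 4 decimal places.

Euler: w_{n+1} = w_n + h·f(t_n, w_n).
t=1.000000, w=-1.100000: f=0.233000 → w ← -1.100000 + 0.24·0.233000 = -1.044080
t=1.240000, w=-1.044080: f=0.349810 → w ← -1.044080 + 0.24·0.349810 = -0.960126
t=1.480000, w=-0.960126: f=0.434942 → w ← -0.960126 + 0.24·0.434942 = -0.855739
t=1.720000, w=-0.855739: f=0.496986 → w ← -0.855739 + 0.24·0.496986 = -0.736463
t=1.960000, w=-0.736463: f=0.542203 → w ← -0.736463 + 0.24·0.542203 = -0.606334
w(2.2) ≈ -0.6063

-0.6063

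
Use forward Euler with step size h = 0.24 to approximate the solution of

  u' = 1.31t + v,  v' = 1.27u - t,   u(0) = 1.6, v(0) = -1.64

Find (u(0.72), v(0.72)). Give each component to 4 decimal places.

Euler on (u,v): u_{n+1} = u_n + h·u', v_{n+1} = v_n + h·v'.
0.000000: (1.600000, -1.640000); f=(-1.640000, 2.032000) → (1.206400, -1.152320)
0.240000: (1.206400, -1.152320); f=(-0.837920, 1.292128) → (1.005299, -0.842209)
0.480000: (1.005299, -0.842209); f=(-0.213409, 0.796730) → (0.954081, -0.650994)
(u(0.72), v(0.72)) ≈ (0.9541, -0.6510)

0.9541, -0.6510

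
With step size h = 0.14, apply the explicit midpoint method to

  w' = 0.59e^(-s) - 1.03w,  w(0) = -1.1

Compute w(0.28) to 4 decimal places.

-0.7020

Midpoint: k1 = f(s_n, w_n); k2 = f(s_n + h/2, w_n + (h/2)·k1); w_{n+1} = w_n + h·k2.
s=0.000000, w=-1.100000:
  k1 = f(0.000000, -1.100000) = 1.723000
  k2 = f(0.070000, -0.979390) = 1.558884
  w ← -1.100000 + 0.14·1.558884 = -0.881756
s=0.140000, w=-0.881756:
  k1 = f(0.140000, -0.881756) = 1.421130
  k2 = f(0.210000, -0.782277) = 1.283990
  w ← -0.881756 + 0.14·1.283990 = -0.701998
w(0.28) ≈ -0.7020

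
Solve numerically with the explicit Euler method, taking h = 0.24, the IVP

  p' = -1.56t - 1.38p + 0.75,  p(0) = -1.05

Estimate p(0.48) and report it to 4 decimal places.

Euler: p_{n+1} = p_n + h·f(t_n, p_n).
t=0.000000, p=-1.050000: f=2.199000 → p ← -1.050000 + 0.24·2.199000 = -0.522240
t=0.240000, p=-0.522240: f=1.096291 → p ← -0.522240 + 0.24·1.096291 = -0.259130
p(0.48) ≈ -0.2591

-0.2591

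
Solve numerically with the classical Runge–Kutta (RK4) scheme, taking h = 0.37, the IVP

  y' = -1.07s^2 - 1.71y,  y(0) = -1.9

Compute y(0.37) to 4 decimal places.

-1.0263

RK4: k1 = f(s_n, y_n); k2 = f(s_n + h/2, y_n + (h/2)·k1); k3 = f(s_n + h/2, y_n + (h/2)·k2); k4 = f(s_n + h, y_n + h·k3); y_{n+1} = y_n + (h/6)·(k1 + 2k2 + 2k3 + k4).
s=0.000000, y=-1.900000:
  k1 = f(0.000000, -1.900000) = 3.249000
  k2 = f(0.185000, -1.298935) = 2.184558
  k3 = f(0.185000, -1.495857) = 2.521294
  k4 = f(0.370000, -0.967121) = 1.507294
  y ← -1.900000 + (0.37/6)·(k1 + 2k2 + 2k3 + k4) = -1.026307
y(0.37) ≈ -1.0263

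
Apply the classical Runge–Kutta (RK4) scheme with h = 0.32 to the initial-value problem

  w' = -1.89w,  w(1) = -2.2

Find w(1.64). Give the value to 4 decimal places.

RK4: k1 = f(t_n, w_n); k2 = f(t_n + h/2, w_n + (h/2)·k1); k3 = f(t_n + h/2, w_n + (h/2)·k2); k4 = f(t_n + h, w_n + h·k3); w_{n+1} = w_n + (h/6)·(k1 + 2k2 + 2k3 + k4).
t=1.000000, w=-2.200000:
  k1 = f(1.000000, -2.200000) = 4.158000
  k2 = f(1.160000, -1.534720) = 2.900621
  k3 = f(1.160000, -1.735901) = 3.280852
  k4 = f(1.320000, -1.150127) = 2.173741
  w ← -2.200000 + (0.32/6)·(k1 + 2k2 + 2k3 + k4) = -1.202950
t=1.320000, w=-1.202950:
  k1 = f(1.320000, -1.202950) = 2.273576
  k2 = f(1.480000, -0.839178) = 1.586046
  k3 = f(1.480000, -0.949183) = 1.793955
  k4 = f(1.640000, -0.628884) = 1.188591
  w ← -1.202950 + (0.32/6)·(k1 + 2k2 + 2k3 + k4) = -0.657768
w(1.64) ≈ -0.6578

-0.6578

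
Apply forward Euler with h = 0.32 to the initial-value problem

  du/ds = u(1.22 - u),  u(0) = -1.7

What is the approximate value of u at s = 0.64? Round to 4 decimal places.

-8.0328

Euler: u_{n+1} = u_n + h·f(s_n, u_n).
s=0.000000, u=-1.700000: f=-4.964000 → u ← -1.700000 + 0.32·(-4.964000) = -3.288480
s=0.320000, u=-3.288480: f=-14.826046 → u ← -3.288480 + 0.32·(-14.826046) = -8.032815
u(0.64) ≈ -8.0328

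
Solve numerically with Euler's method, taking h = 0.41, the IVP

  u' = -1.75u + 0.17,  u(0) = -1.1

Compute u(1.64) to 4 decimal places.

0.0895

Euler: u_{n+1} = u_n + h·f(x_n, u_n).
x=0.000000, u=-1.100000: f=2.095000 → u ← -1.100000 + 0.41·2.095000 = -0.241050
x=0.410000, u=-0.241050: f=0.591838 → u ← -0.241050 + 0.41·0.591838 = 0.001603
x=0.820000, u=0.001603: f=0.167194 → u ← 0.001603 + 0.41·0.167194 = 0.070153
x=1.230000, u=0.070153: f=0.047232 → u ← 0.070153 + 0.41·0.047232 = 0.089518
u(1.64) ≈ 0.0895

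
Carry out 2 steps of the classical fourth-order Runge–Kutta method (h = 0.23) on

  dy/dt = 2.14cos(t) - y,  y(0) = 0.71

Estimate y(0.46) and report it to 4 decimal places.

RK4: k1 = f(t_n, y_n); k2 = f(t_n + h/2, y_n + (h/2)·k1); k3 = f(t_n + h/2, y_n + (h/2)·k2); k4 = f(t_n + h, y_n + h·k3); y_{n+1} = y_n + (h/6)·(k1 + 2k2 + 2k3 + k4).
t=0.000000, y=0.710000:
  k1 = f(0.000000, 0.710000) = 1.430000
  k2 = f(0.115000, 0.874450) = 1.251415
  k3 = f(0.115000, 0.853913) = 1.271952
  k4 = f(0.230000, 1.002549) = 1.081097
  y ← 0.710000 + (0.23/6)·(k1 + 2k2 + 2k3 + k4) = 0.999717
t=0.230000, y=0.999717:
  k1 = f(0.230000, 0.999717) = 1.083929
  k2 = f(0.345000, 1.124369) = 0.889533
  k3 = f(0.345000, 1.102013) = 0.911888
  k4 = f(0.460000, 1.209451) = 0.708101
  y ← 0.999717 + (0.23/6)·(k1 + 2k2 + 2k3 + k4) = 1.206520
y(0.46) ≈ 1.2065

1.2065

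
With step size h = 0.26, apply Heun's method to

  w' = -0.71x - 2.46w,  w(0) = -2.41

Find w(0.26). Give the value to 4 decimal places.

-1.3855

Heun: k1 = f(x_n, w_n); k2 = f(x_n + h, w_n + h·k1); w_{n+1} = w_n + (h/2)·(k1 + k2).
x=0.000000, w=-2.410000:
  k1 = f(0.000000, -2.410000) = 5.928600
  k2 = f(0.260000, -0.868564) = 1.952067
  w ← -2.410000 + (0.26/2)·(5.928600 + 1.952067) = -1.385513
w(0.26) ≈ -1.3855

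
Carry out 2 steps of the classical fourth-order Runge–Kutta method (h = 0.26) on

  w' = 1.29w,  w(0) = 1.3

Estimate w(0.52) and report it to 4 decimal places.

2.5424

RK4: k1 = f(t_n, w_n); k2 = f(t_n + h/2, w_n + (h/2)·k1); k3 = f(t_n + h/2, w_n + (h/2)·k2); k4 = f(t_n + h, w_n + h·k3); w_{n+1} = w_n + (h/6)·(k1 + 2k2 + 2k3 + k4).
t=0.000000, w=1.300000:
  k1 = f(0.000000, 1.300000) = 1.677000
  k2 = f(0.130000, 1.518010) = 1.958233
  k3 = f(0.130000, 1.554570) = 2.005396
  k4 = f(0.260000, 1.821403) = 2.349610
  w ← 1.300000 + (0.26/6)·(k1 + 2k2 + 2k3 + k4) = 1.818001
t=0.260000, w=1.818001:
  k1 = f(0.260000, 1.818001) = 2.345221
  k2 = f(0.390000, 2.122880) = 2.738515
  k3 = f(0.390000, 2.174008) = 2.804470
  k4 = f(0.520000, 2.547163) = 3.285840
  w ← 1.818001 + (0.26/6)·(k1 + 2k2 + 2k3 + k4) = 2.542406
w(0.52) ≈ 2.5424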